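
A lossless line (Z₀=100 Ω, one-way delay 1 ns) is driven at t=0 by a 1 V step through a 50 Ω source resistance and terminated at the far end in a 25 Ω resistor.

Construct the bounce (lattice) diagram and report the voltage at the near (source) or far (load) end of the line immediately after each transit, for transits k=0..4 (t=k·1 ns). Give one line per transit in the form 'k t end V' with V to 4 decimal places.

Γ_L=-0.600000, Γ_S=-0.333333; launch V₁=1·100/150=0.666667
k=0 src: V=0.6667
k=1 load: inc=0.666667, refl=0.666667·-0.600000=-0.4000; V=0.000000+0.666667+-0.400000=0.2667
k=2 src: inc=-0.400000, refl=-0.400000·-0.333333=0.1333; V=0.666667+-0.400000+0.133333=0.4000
k=3 load: inc=0.133333, refl=0.133333·-0.600000=-0.0800; V=0.266667+0.133333+-0.080000=0.3200
k=4 src: inc=-0.080000, refl=-0.080000·-0.333333=0.0267; V=0.400000+-0.080000+0.026667=0.3467

0 0 source 0.6667
1 1 load 0.2667
2 2 source 0.4000
3 3 load 0.3200
4 4 source 0.3467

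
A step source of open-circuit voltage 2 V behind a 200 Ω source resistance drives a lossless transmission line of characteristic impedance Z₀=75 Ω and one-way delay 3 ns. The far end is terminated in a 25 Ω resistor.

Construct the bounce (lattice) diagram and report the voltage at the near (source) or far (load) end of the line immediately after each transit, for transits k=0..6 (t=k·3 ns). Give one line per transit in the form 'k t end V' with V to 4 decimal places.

Γ_L=-0.500000, Γ_S=0.454545; launch V₁=2·75/275=0.545455
k=0 src: V=0.5455
k=1 load: inc=0.545455, refl=0.545455·-0.500000=-0.2727; V=0.000000+0.545455+-0.272727=0.2727
k=2 src: inc=-0.272727, refl=-0.272727·0.454545=-0.1240; V=0.545455+-0.272727+-0.123967=0.1488
k=3 load: inc=-0.123967, refl=-0.123967·-0.500000=0.0620; V=0.272727+-0.123967+0.061983=0.2107
k=4 src: inc=0.061983, refl=0.061983·0.454545=0.0282; V=0.148760+0.061983+0.028174=0.2389
k=5 load: inc=0.028174, refl=0.028174·-0.500000=-0.0141; V=0.210744+0.028174+-0.014087=0.2248
k=6 src: inc=-0.014087, refl=-0.014087·0.454545=-0.0064; V=0.238918+-0.014087+-0.006403=0.2184

0 0 source 0.5455
1 3 load 0.2727
2 6 source 0.1488
3 9 load 0.2107
4 12 source 0.2389
5 15 load 0.2248
6 18 source 0.2184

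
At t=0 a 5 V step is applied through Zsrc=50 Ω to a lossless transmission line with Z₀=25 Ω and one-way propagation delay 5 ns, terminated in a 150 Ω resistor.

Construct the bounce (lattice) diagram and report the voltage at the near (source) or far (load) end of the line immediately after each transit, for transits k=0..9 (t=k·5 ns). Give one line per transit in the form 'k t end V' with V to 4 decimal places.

Γ_L=0.714286, Γ_S=0.333333; launch V₁=5·25/75=1.666667
k=0 src: V=1.6667
k=1 load: inc=1.666667, refl=1.666667·0.714286=1.1905; V=0.000000+1.666667+1.190476=2.8571
k=2 src: inc=1.190476, refl=1.190476·0.333333=0.3968; V=1.666667+1.190476+0.396825=3.2540
k=3 load: inc=0.396825, refl=0.396825·0.714286=0.2834; V=2.857143+0.396825+0.283447=3.5374
k=4 src: inc=0.283447, refl=0.283447·0.333333=0.0945; V=3.253968+0.283447+0.094482=3.6319
k=5 load: inc=0.094482, refl=0.094482·0.714286=0.0675; V=3.537415+0.094482+0.067487=3.6994
k=6 src: inc=0.067487, refl=0.067487·0.333333=0.0225; V=3.631897+0.067487+0.022496=3.7219
k=7 load: inc=0.022496, refl=0.022496·0.714286=0.0161; V=3.699385+0.022496+0.016068=3.7379
k=8 src: inc=0.016068, refl=0.016068·0.333333=0.0054; V=3.721880+0.016068+0.005356=3.7433
k=9 load: inc=0.005356, refl=0.005356·0.714286=0.0038; V=3.737949+0.005356+0.003826=3.7471

0 0 source 1.6667
1 5 load 2.8571
2 10 source 3.2540
3 15 load 3.5374
4 20 source 3.6319
5 25 load 3.6994
6 30 source 3.7219
7 35 load 3.7379
8 40 source 3.7433
9 45 load 3.7471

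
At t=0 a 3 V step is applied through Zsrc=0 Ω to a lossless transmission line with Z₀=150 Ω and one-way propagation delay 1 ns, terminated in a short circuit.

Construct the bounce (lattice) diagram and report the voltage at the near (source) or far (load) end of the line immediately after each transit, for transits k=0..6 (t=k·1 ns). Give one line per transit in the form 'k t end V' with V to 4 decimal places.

Γ_L=-1.000000, Γ_S=-1.000000; launch V₁=3·150/150=3.000000
k=0 src: V=3.0000
k=1 load: inc=3.000000, refl=3.000000·-1.000000=-3.0000; V=0.000000+3.000000+-3.000000=0.0000
k=2 src: inc=-3.000000, refl=-3.000000·-1.000000=3.0000; V=3.000000+-3.000000+3.000000=3.0000
k=3 load: inc=3.000000, refl=3.000000·-1.000000=-3.0000; V=0.000000+3.000000+-3.000000=0.0000
k=4 src: inc=-3.000000, refl=-3.000000·-1.000000=3.0000; V=3.000000+-3.000000+3.000000=3.0000
k=5 load: inc=3.000000, refl=3.000000·-1.000000=-3.0000; V=0.000000+3.000000+-3.000000=0.0000
k=6 src: inc=-3.000000, refl=-3.000000·-1.000000=3.0000; V=3.000000+-3.000000+3.000000=3.0000

0 0 source 3.0000
1 1 load 0.0000
2 2 source 3.0000
3 3 load 0.0000
4 4 source 3.0000
5 5 load 0.0000
6 6 source 3.0000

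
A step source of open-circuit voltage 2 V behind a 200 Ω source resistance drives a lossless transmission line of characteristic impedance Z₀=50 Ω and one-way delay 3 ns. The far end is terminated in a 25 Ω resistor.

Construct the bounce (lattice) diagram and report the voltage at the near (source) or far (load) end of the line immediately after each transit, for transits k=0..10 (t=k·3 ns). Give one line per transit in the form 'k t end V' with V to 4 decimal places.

Γ_L=-0.333333, Γ_S=0.600000; launch V₁=2·50/250=0.400000
k=0 src: V=0.4000
k=1 load: inc=0.400000, refl=0.400000·-0.333333=-0.1333; V=0.000000+0.400000+-0.133333=0.2667
k=2 src: inc=-0.133333, refl=-0.133333·0.600000=-0.0800; V=0.400000+-0.133333+-0.080000=0.1867
k=3 load: inc=-0.080000, refl=-0.080000·-0.333333=0.0267; V=0.266667+-0.080000+0.026667=0.2133
k=4 src: inc=0.026667, refl=0.026667·0.600000=0.0160; V=0.186667+0.026667+0.016000=0.2293
k=5 load: inc=0.016000, refl=0.016000·-0.333333=-0.0053; V=0.213333+0.016000+-0.005333=0.2240
k=6 src: inc=-0.005333, refl=-0.005333·0.600000=-0.0032; V=0.229333+-0.005333+-0.003200=0.2208
k=7 load: inc=-0.003200, refl=-0.003200·-0.333333=0.0011; V=0.224000+-0.003200+0.001067=0.2219
k=8 src: inc=0.001067, refl=0.001067·0.600000=0.0006; V=0.220800+0.001067+0.000640=0.2225
k=9 load: inc=0.000640, refl=0.000640·-0.333333=-0.0002; V=0.221867+0.000640+-0.000213=0.2223
k=10 src: inc=-0.000213, refl=-0.000213·0.600000=-0.0001; V=0.222507+-0.000213+-0.000128=0.2222

0 0 source 0.4000
1 3 load 0.2667
2 6 source 0.1867
3 9 load 0.2133
4 12 source 0.2293
5 15 load 0.2240
6 18 source 0.2208
7 21 load 0.2219
8 24 source 0.2225
9 27 load 0.2223
10 30 source 0.2222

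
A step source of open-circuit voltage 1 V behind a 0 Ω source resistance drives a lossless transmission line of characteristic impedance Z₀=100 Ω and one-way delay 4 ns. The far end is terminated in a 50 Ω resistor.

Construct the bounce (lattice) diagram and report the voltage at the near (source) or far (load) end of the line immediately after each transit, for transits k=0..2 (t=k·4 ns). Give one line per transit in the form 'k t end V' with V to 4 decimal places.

Γ_L=-0.333333, Γ_S=-1.000000; launch V₁=1·100/100=1.000000
k=0 src: V=1.0000
k=1 load: inc=1.000000, refl=1.000000·-0.333333=-0.3333; V=0.000000+1.000000+-0.333333=0.6667
k=2 src: inc=-0.333333, refl=-0.333333·-1.000000=0.3333; V=1.000000+-0.333333+0.333333=1.0000

0 0 source 1.0000
1 4 load 0.6667
2 8 source 1.0000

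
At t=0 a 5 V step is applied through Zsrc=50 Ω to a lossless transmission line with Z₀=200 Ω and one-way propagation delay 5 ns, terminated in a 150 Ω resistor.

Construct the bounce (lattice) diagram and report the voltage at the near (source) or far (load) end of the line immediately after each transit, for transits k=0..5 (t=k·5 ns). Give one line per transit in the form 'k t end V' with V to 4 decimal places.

Γ_L=-0.142857, Γ_S=-0.600000; launch V₁=5·200/250=4.000000
k=0 src: V=4.0000
k=1 load: inc=4.000000, refl=4.000000·-0.142857=-0.5714; V=0.000000+4.000000+-0.571429=3.4286
k=2 src: inc=-0.571429, refl=-0.571429·-0.600000=0.3429; V=4.000000+-0.571429+0.342857=3.7714
k=3 load: inc=0.342857, refl=0.342857·-0.142857=-0.0490; V=3.428571+0.342857+-0.048980=3.7224
k=4 src: inc=-0.048980, refl=-0.048980·-0.600000=0.0294; V=3.771429+-0.048980+0.029388=3.7518
k=5 load: inc=0.029388, refl=0.029388·-0.142857=-0.0042; V=3.722449+0.029388+-0.004198=3.7476

0 0 source 4.0000
1 5 load 3.4286
2 10 source 3.7714
3 15 load 3.7224
4 20 source 3.7518
5 25 load 3.7476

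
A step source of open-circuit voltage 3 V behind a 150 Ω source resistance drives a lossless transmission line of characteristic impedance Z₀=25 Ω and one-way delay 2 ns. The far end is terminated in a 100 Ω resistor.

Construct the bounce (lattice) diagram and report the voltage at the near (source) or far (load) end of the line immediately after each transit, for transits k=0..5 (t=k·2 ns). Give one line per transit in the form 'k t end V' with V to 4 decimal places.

0 0 source 0.4286
1 2 load 0.6857
2 4 source 0.8694
3 6 load 0.9796
4 8 source 1.0583
5 10 load 1.1055

Γ_L=0.600000, Γ_S=0.714286; launch V₁=3·25/175=0.428571
k=0 src: V=0.4286
k=1 load: inc=0.428571, refl=0.428571·0.600000=0.2571; V=0.000000+0.428571+0.257143=0.6857
k=2 src: inc=0.257143, refl=0.257143·0.714286=0.1837; V=0.428571+0.257143+0.183673=0.8694
k=3 load: inc=0.183673, refl=0.183673·0.600000=0.1102; V=0.685714+0.183673+0.110204=0.9796
k=4 src: inc=0.110204, refl=0.110204·0.714286=0.0787; V=0.869388+0.110204+0.078717=1.0583
k=5 load: inc=0.078717, refl=0.078717·0.600000=0.0472; V=0.979592+0.078717+0.047230=1.1055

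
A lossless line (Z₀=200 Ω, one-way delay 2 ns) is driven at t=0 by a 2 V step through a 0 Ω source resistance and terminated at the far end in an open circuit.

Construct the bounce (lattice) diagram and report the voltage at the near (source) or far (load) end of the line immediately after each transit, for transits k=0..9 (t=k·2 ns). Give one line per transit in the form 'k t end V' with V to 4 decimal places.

Γ_L=1.000000, Γ_S=-1.000000; launch V₁=2·200/200=2.000000
k=0 src: V=2.0000
k=1 load: inc=2.000000, refl=2.000000·1.000000=2.0000; V=0.000000+2.000000+2.000000=4.0000
k=2 src: inc=2.000000, refl=2.000000·-1.000000=-2.0000; V=2.000000+2.000000+-2.000000=2.0000
k=3 load: inc=-2.000000, refl=-2.000000·1.000000=-2.0000; V=4.000000+-2.000000+-2.000000=0.0000
k=4 src: inc=-2.000000, refl=-2.000000·-1.000000=2.0000; V=2.000000+-2.000000+2.000000=2.0000
k=5 load: inc=2.000000, refl=2.000000·1.000000=2.0000; V=0.000000+2.000000+2.000000=4.0000
k=6 src: inc=2.000000, refl=2.000000·-1.000000=-2.0000; V=2.000000+2.000000+-2.000000=2.0000
k=7 load: inc=-2.000000, refl=-2.000000·1.000000=-2.0000; V=4.000000+-2.000000+-2.000000=0.0000
k=8 src: inc=-2.000000, refl=-2.000000·-1.000000=2.0000; V=2.000000+-2.000000+2.000000=2.0000
k=9 load: inc=2.000000, refl=2.000000·1.000000=2.0000; V=0.000000+2.000000+2.000000=4.0000

0 0 source 2.0000
1 2 load 4.0000
2 4 source 2.0000
3 6 load 0.0000
4 8 source 2.0000
5 10 load 4.0000
6 12 source 2.0000
7 14 load 0.0000
8 16 source 2.0000
9 18 load 4.0000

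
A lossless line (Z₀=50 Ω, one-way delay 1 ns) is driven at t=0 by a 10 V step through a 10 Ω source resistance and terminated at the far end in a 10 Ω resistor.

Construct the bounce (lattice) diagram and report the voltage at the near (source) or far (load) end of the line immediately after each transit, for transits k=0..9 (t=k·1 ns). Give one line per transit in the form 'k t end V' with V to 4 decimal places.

0 0 source 8.3333
1 1 load 2.7778
2 2 source 6.4815
3 3 load 4.0123
4 4 source 5.6584
5 5 load 4.5610
6 6 source 5.2926
7 7 load 4.8049
8 8 source 5.1301
9 9 load 4.9133

Γ_L=-0.666667, Γ_S=-0.666667; launch V₁=10·50/60=8.333333
k=0 src: V=8.3333
k=1 load: inc=8.333333, refl=8.333333·-0.666667=-5.5556; V=0.000000+8.333333+-5.555556=2.7778
k=2 src: inc=-5.555556, refl=-5.555556·-0.666667=3.7037; V=8.333333+-5.555556+3.703704=6.4815
k=3 load: inc=3.703704, refl=3.703704·-0.666667=-2.4691; V=2.777778+3.703704+-2.469136=4.0123
k=4 src: inc=-2.469136, refl=-2.469136·-0.666667=1.6461; V=6.481481+-2.469136+1.646091=5.6584
k=5 load: inc=1.646091, refl=1.646091·-0.666667=-1.0974; V=4.012346+1.646091+-1.097394=4.5610
k=6 src: inc=-1.097394, refl=-1.097394·-0.666667=0.7316; V=5.658436+-1.097394+0.731596=5.2926
k=7 load: inc=0.731596, refl=0.731596·-0.666667=-0.4877; V=4.561043+0.731596+-0.487731=4.8049
k=8 src: inc=-0.487731, refl=-0.487731·-0.666667=0.3252; V=5.292638+-0.487731+0.325154=5.1301
k=9 load: inc=0.325154, refl=0.325154·-0.666667=-0.2168; V=4.804908+0.325154+-0.216769=4.9133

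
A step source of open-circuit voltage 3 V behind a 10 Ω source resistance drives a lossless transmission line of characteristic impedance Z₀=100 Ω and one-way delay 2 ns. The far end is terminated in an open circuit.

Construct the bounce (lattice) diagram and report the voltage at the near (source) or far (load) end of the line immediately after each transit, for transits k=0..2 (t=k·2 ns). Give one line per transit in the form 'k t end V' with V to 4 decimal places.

Γ_L=1.000000, Γ_S=-0.818182; launch V₁=3·100/110=2.727273
k=0 src: V=2.7273
k=1 load: inc=2.727273, refl=2.727273·1.000000=2.7273; V=0.000000+2.727273+2.727273=5.4545
k=2 src: inc=2.727273, refl=2.727273·-0.818182=-2.2314; V=2.727273+2.727273+-2.231405=3.2231

0 0 source 2.7273
1 2 load 5.4545
2 4 source 3.2231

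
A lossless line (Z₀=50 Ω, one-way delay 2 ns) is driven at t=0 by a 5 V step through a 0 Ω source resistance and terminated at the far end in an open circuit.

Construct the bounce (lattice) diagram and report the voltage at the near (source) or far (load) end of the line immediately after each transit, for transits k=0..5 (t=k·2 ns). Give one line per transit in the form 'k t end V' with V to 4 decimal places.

0 0 source 5.0000
1 2 load 10.0000
2 4 source 5.0000
3 6 load 0.0000
4 8 source 5.0000
5 10 load 10.0000

Γ_L=1.000000, Γ_S=-1.000000; launch V₁=5·50/50=5.000000
k=0 src: V=5.0000
k=1 load: inc=5.000000, refl=5.000000·1.000000=5.0000; V=0.000000+5.000000+5.000000=10.0000
k=2 src: inc=5.000000, refl=5.000000·-1.000000=-5.0000; V=5.000000+5.000000+-5.000000=5.0000
k=3 load: inc=-5.000000, refl=-5.000000·1.000000=-5.0000; V=10.000000+-5.000000+-5.000000=0.0000
k=4 src: inc=-5.000000, refl=-5.000000·-1.000000=5.0000; V=5.000000+-5.000000+5.000000=5.0000
k=5 load: inc=5.000000, refl=5.000000·1.000000=5.0000; V=0.000000+5.000000+5.000000=10.0000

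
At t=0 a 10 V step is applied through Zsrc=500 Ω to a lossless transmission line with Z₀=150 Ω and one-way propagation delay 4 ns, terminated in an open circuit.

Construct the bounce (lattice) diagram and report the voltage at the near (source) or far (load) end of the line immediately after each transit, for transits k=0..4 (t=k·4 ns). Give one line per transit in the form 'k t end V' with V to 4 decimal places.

0 0 source 2.3077
1 4 load 4.6154
2 8 source 5.8580
3 12 load 7.1006
4 16 source 7.7697

Γ_L=1.000000, Γ_S=0.538462; launch V₁=10·150/650=2.307692
k=0 src: V=2.3077
k=1 load: inc=2.307692, refl=2.307692·1.000000=2.3077; V=0.000000+2.307692+2.307692=4.6154
k=2 src: inc=2.307692, refl=2.307692·0.538462=1.2426; V=2.307692+2.307692+1.242604=5.8580
k=3 load: inc=1.242604, refl=1.242604·1.000000=1.2426; V=4.615385+1.242604+1.242604=7.1006
k=4 src: inc=1.242604, refl=1.242604·0.538462=0.6691; V=5.857988+1.242604+0.669094=7.7697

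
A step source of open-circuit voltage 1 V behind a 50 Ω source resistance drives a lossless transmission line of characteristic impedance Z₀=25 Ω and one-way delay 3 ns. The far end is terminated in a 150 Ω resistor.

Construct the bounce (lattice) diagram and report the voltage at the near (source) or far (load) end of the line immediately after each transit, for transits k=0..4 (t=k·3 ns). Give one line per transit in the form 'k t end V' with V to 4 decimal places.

Γ_L=0.714286, Γ_S=0.333333; launch V₁=1·25/75=0.333333
k=0 src: V=0.3333
k=1 load: inc=0.333333, refl=0.333333·0.714286=0.2381; V=0.000000+0.333333+0.238095=0.5714
k=2 src: inc=0.238095, refl=0.238095·0.333333=0.0794; V=0.333333+0.238095+0.079365=0.6508
k=3 load: inc=0.079365, refl=0.079365·0.714286=0.0567; V=0.571429+0.079365+0.056689=0.7075
k=4 src: inc=0.056689, refl=0.056689·0.333333=0.0189; V=0.650794+0.056689+0.018896=0.7264

0 0 source 0.3333
1 3 load 0.5714
2 6 source 0.6508
3 9 load 0.7075
4 12 source 0.7264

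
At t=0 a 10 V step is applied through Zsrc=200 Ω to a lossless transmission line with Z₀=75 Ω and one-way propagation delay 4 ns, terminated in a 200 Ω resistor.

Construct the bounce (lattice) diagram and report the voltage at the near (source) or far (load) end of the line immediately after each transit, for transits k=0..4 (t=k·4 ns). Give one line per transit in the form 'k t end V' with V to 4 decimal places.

Γ_L=0.454545, Γ_S=0.454545; launch V₁=10·75/275=2.727273
k=0 src: V=2.7273
k=1 load: inc=2.727273, refl=2.727273·0.454545=1.2397; V=0.000000+2.727273+1.239669=3.9669
k=2 src: inc=1.239669, refl=1.239669·0.454545=0.5635; V=2.727273+1.239669+0.563486=4.5304
k=3 load: inc=0.563486, refl=0.563486·0.454545=0.2561; V=3.966942+0.563486+0.256130=4.7866
k=4 src: inc=0.256130, refl=0.256130·0.454545=0.1164; V=4.530428+0.256130+0.116423=4.9030

0 0 source 2.7273
1 4 load 3.9669
2 8 source 4.5304
3 12 load 4.7866
4 16 source 4.9030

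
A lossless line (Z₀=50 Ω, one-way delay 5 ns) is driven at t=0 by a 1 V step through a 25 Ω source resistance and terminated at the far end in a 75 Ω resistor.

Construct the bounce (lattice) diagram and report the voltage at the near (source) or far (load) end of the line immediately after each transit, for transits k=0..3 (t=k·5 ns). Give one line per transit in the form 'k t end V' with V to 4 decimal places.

0 0 source 0.6667
1 5 load 0.8000
2 10 source 0.7556
3 15 load 0.7467

Γ_L=0.200000, Γ_S=-0.333333; launch V₁=1·50/75=0.666667
k=0 src: V=0.6667
k=1 load: inc=0.666667, refl=0.666667·0.200000=0.1333; V=0.000000+0.666667+0.133333=0.8000
k=2 src: inc=0.133333, refl=0.133333·-0.333333=-0.0444; V=0.666667+0.133333+-0.044444=0.7556
k=3 load: inc=-0.044444, refl=-0.044444·0.200000=-0.0089; V=0.800000+-0.044444+-0.008889=0.7467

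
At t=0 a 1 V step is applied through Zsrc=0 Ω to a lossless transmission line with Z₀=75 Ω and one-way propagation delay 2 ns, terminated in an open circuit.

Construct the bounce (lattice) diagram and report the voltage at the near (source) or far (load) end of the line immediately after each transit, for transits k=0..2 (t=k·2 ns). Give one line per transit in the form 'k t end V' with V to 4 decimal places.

0 0 source 1.0000
1 2 load 2.0000
2 4 source 1.0000

Γ_L=1.000000, Γ_S=-1.000000; launch V₁=1·75/75=1.000000
k=0 src: V=1.0000
k=1 load: inc=1.000000, refl=1.000000·1.000000=1.0000; V=0.000000+1.000000+1.000000=2.0000
k=2 src: inc=1.000000, refl=1.000000·-1.000000=-1.0000; V=1.000000+1.000000+-1.000000=1.0000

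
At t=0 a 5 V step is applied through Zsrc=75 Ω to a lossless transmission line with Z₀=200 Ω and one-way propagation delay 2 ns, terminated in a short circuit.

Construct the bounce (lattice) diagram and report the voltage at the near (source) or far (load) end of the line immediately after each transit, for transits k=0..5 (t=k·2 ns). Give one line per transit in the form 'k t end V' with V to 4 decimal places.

Γ_L=-1.000000, Γ_S=-0.454545; launch V₁=5·200/275=3.636364
k=0 src: V=3.6364
k=1 load: inc=3.636364, refl=3.636364·-1.000000=-3.6364; V=0.000000+3.636364+-3.636364=0.0000
k=2 src: inc=-3.636364, refl=-3.636364·-0.454545=1.6529; V=3.636364+-3.636364+1.652893=1.6529
k=3 load: inc=1.652893, refl=1.652893·-1.000000=-1.6529; V=0.000000+1.652893+-1.652893=0.0000
k=4 src: inc=-1.652893, refl=-1.652893·-0.454545=0.7513; V=1.652893+-1.652893+0.751315=0.7513
k=5 load: inc=0.751315, refl=0.751315·-1.000000=-0.7513; V=0.000000+0.751315+-0.751315=0.0000

0 0 source 3.6364
1 2 load 0.0000
2 4 source 1.6529
3 6 load 0.0000
4 8 source 0.7513
5 10 load 0.0000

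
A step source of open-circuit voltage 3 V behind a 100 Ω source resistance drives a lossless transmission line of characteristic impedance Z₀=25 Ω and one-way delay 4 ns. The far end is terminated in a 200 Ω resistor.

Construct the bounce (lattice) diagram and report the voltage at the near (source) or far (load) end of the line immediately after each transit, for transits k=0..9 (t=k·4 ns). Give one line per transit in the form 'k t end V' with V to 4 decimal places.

Γ_L=0.777778, Γ_S=0.600000; launch V₁=3·25/125=0.600000
k=0 src: V=0.6000
k=1 load: inc=0.600000, refl=0.600000·0.777778=0.4667; V=0.000000+0.600000+0.466667=1.0667
k=2 src: inc=0.466667, refl=0.466667·0.600000=0.2800; V=0.600000+0.466667+0.280000=1.3467
k=3 load: inc=0.280000, refl=0.280000·0.777778=0.2178; V=1.066667+0.280000+0.217778=1.5644
k=4 src: inc=0.217778, refl=0.217778·0.600000=0.1307; V=1.346667+0.217778+0.130667=1.6951
k=5 load: inc=0.130667, refl=0.130667·0.777778=0.1016; V=1.564444+0.130667+0.101630=1.7967
k=6 src: inc=0.101630, refl=0.101630·0.600000=0.0610; V=1.695111+0.101630+0.060978=1.8577
k=7 load: inc=0.060978, refl=0.060978·0.777778=0.0474; V=1.796741+0.060978+0.047427=1.9051
k=8 src: inc=0.047427, refl=0.047427·0.600000=0.0285; V=1.857719+0.047427+0.028456=1.9336
k=9 load: inc=0.028456, refl=0.028456·0.777778=0.0221; V=1.905146+0.028456+0.022133=1.9557

0 0 source 0.6000
1 4 load 1.0667
2 8 source 1.3467
3 12 load 1.5644
4 16 source 1.6951
5 20 load 1.7967
6 24 source 1.8577
7 28 load 1.9051
8 32 source 1.9336
9 36 load 1.9557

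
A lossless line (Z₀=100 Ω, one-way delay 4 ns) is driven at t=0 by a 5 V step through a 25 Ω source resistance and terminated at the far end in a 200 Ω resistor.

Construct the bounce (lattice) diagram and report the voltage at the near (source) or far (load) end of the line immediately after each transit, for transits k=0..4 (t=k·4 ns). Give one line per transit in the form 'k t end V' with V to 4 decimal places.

0 0 source 4.0000
1 4 load 5.3333
2 8 source 4.5333
3 12 load 4.2667
4 16 source 4.4267

Γ_L=0.333333, Γ_S=-0.600000; launch V₁=5·100/125=4.000000
k=0 src: V=4.0000
k=1 load: inc=4.000000, refl=4.000000·0.333333=1.3333; V=0.000000+4.000000+1.333333=5.3333
k=2 src: inc=1.333333, refl=1.333333·-0.600000=-0.8000; V=4.000000+1.333333+-0.800000=4.5333
k=3 load: inc=-0.800000, refl=-0.800000·0.333333=-0.2667; V=5.333333+-0.800000+-0.266667=4.2667
k=4 src: inc=-0.266667, refl=-0.266667·-0.600000=0.1600; V=4.533333+-0.266667+0.160000=4.4267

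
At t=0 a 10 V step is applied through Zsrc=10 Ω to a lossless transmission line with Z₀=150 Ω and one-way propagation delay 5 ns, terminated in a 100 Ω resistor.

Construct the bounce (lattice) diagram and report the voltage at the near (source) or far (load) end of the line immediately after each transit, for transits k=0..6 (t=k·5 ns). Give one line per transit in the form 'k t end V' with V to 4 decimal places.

0 0 source 9.3750
1 5 load 7.5000
2 10 source 9.1406
3 15 load 8.8125
4 20 source 9.0996
5 25 load 9.0422
6 30 source 9.0924

Γ_L=-0.200000, Γ_S=-0.875000; launch V₁=10·150/160=9.375000
k=0 src: V=9.3750
k=1 load: inc=9.375000, refl=9.375000·-0.200000=-1.8750; V=0.000000+9.375000+-1.875000=7.5000
k=2 src: inc=-1.875000, refl=-1.875000·-0.875000=1.6406; V=9.375000+-1.875000+1.640625=9.1406
k=3 load: inc=1.640625, refl=1.640625·-0.200000=-0.3281; V=7.500000+1.640625+-0.328125=8.8125
k=4 src: inc=-0.328125, refl=-0.328125·-0.875000=0.2871; V=9.140625+-0.328125+0.287109=9.0996
k=5 load: inc=0.287109, refl=0.287109·-0.200000=-0.0574; V=8.812500+0.287109+-0.057422=9.0422
k=6 src: inc=-0.057422, refl=-0.057422·-0.875000=0.0502; V=9.099609+-0.057422+0.050244=9.0924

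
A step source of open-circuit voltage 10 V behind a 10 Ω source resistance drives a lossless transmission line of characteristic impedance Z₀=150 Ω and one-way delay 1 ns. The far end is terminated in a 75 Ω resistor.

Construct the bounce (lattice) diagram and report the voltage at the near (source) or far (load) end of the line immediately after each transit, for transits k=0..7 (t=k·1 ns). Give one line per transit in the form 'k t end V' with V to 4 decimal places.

Γ_L=-0.333333, Γ_S=-0.875000; launch V₁=10·150/160=9.375000
k=0 src: V=9.3750
k=1 load: inc=9.375000, refl=9.375000·-0.333333=-3.1250; V=0.000000+9.375000+-3.125000=6.2500
k=2 src: inc=-3.125000, refl=-3.125000·-0.875000=2.7344; V=9.375000+-3.125000+2.734375=8.9844
k=3 load: inc=2.734375, refl=2.734375·-0.333333=-0.9115; V=6.250000+2.734375+-0.911458=8.0729
k=4 src: inc=-0.911458, refl=-0.911458·-0.875000=0.7975; V=8.984375+-0.911458+0.797526=8.8704
k=5 load: inc=0.797526, refl=0.797526·-0.333333=-0.2658; V=8.072917+0.797526+-0.265842=8.6046
k=6 src: inc=-0.265842, refl=-0.265842·-0.875000=0.2326; V=8.870443+-0.265842+0.232612=8.8372
k=7 load: inc=0.232612, refl=0.232612·-0.333333=-0.0775; V=8.604601+0.232612+-0.077537=8.7597

0 0 source 9.3750
1 1 load 6.2500
2 2 source 8.9844
3 3 load 8.0729
4 4 source 8.8704
5 5 load 8.6046
6 6 source 8.8372
7 7 load 8.7597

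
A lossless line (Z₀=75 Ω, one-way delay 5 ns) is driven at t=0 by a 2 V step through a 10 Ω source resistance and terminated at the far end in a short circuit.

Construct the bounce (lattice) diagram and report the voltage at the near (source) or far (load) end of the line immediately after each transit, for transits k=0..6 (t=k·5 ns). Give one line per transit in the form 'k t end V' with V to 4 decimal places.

0 0 source 1.7647
1 5 load 0.0000
2 10 source 1.3495
3 15 load 0.0000
4 20 source 1.0320
5 25 load 0.0000
6 30 source 0.7891

Γ_L=-1.000000, Γ_S=-0.764706; launch V₁=2·75/85=1.764706
k=0 src: V=1.7647
k=1 load: inc=1.764706, refl=1.764706·-1.000000=-1.7647; V=0.000000+1.764706+-1.764706=0.0000
k=2 src: inc=-1.764706, refl=-1.764706·-0.764706=1.3495; V=1.764706+-1.764706+1.349481=1.3495
k=3 load: inc=1.349481, refl=1.349481·-1.000000=-1.3495; V=0.000000+1.349481+-1.349481=0.0000
k=4 src: inc=-1.349481, refl=-1.349481·-0.764706=1.0320; V=1.349481+-1.349481+1.031956=1.0320
k=5 load: inc=1.031956, refl=1.031956·-1.000000=-1.0320; V=0.000000+1.031956+-1.031956=0.0000
k=6 src: inc=-1.031956, refl=-1.031956·-0.764706=0.7891; V=1.031956+-1.031956+0.789143=0.7891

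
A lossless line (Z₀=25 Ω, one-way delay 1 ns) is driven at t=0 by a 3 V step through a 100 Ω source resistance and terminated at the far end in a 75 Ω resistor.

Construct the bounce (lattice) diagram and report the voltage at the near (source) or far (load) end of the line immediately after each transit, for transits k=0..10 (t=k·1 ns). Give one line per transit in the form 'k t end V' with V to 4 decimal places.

0 0 source 0.6000
1 1 load 0.9000
2 2 source 1.0800
3 3 load 1.1700
4 4 source 1.2240
5 5 load 1.2510
6 6 source 1.2672
7 7 load 1.2753
8 8 source 1.2802
9 9 load 1.2826
10 10 source 1.2840

Γ_L=0.500000, Γ_S=0.600000; launch V₁=3·25/125=0.600000
k=0 src: V=0.6000
k=1 load: inc=0.600000, refl=0.600000·0.500000=0.3000; V=0.000000+0.600000+0.300000=0.9000
k=2 src: inc=0.300000, refl=0.300000·0.600000=0.1800; V=0.600000+0.300000+0.180000=1.0800
k=3 load: inc=0.180000, refl=0.180000·0.500000=0.0900; V=0.900000+0.180000+0.090000=1.1700
k=4 src: inc=0.090000, refl=0.090000·0.600000=0.0540; V=1.080000+0.090000+0.054000=1.2240
k=5 load: inc=0.054000, refl=0.054000·0.500000=0.0270; V=1.170000+0.054000+0.027000=1.2510
k=6 src: inc=0.027000, refl=0.027000·0.600000=0.0162; V=1.224000+0.027000+0.016200=1.2672
k=7 load: inc=0.016200, refl=0.016200·0.500000=0.0081; V=1.251000+0.016200+0.008100=1.2753
k=8 src: inc=0.008100, refl=0.008100·0.600000=0.0049; V=1.267200+0.008100+0.004860=1.2802
k=9 load: inc=0.004860, refl=0.004860·0.500000=0.0024; V=1.275300+0.004860+0.002430=1.2826
k=10 src: inc=0.002430, refl=0.002430·0.600000=0.0015; V=1.280160+0.002430+0.001458=1.2840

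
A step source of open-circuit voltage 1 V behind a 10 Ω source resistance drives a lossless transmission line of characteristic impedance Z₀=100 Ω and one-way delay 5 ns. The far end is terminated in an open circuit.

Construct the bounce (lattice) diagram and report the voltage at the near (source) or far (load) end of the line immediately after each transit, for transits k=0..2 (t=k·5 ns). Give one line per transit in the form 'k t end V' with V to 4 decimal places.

Γ_L=1.000000, Γ_S=-0.818182; launch V₁=1·100/110=0.909091
k=0 src: V=0.9091
k=1 load: inc=0.909091, refl=0.909091·1.000000=0.9091; V=0.000000+0.909091+0.909091=1.8182
k=2 src: inc=0.909091, refl=0.909091·-0.818182=-0.7438; V=0.909091+0.909091+-0.743802=1.0744

0 0 source 0.9091
1 5 load 1.8182
2 10 source 1.0744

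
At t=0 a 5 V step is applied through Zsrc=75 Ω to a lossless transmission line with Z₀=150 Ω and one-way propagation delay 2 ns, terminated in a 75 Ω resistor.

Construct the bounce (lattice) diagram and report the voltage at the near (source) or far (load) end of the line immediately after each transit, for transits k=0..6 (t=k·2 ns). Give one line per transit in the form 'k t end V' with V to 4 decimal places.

Γ_L=-0.333333, Γ_S=-0.333333; launch V₁=5·150/225=3.333333
k=0 src: V=3.3333
k=1 load: inc=3.333333, refl=3.333333·-0.333333=-1.1111; V=0.000000+3.333333+-1.111111=2.2222
k=2 src: inc=-1.111111, refl=-1.111111·-0.333333=0.3704; V=3.333333+-1.111111+0.370370=2.5926
k=3 load: inc=0.370370, refl=0.370370·-0.333333=-0.1235; V=2.222222+0.370370+-0.123457=2.4691
k=4 src: inc=-0.123457, refl=-0.123457·-0.333333=0.0412; V=2.592593+-0.123457+0.041152=2.5103
k=5 load: inc=0.041152, refl=0.041152·-0.333333=-0.0137; V=2.469136+0.041152+-0.013717=2.4966
k=6 src: inc=-0.013717, refl=-0.013717·-0.333333=0.0046; V=2.510288+-0.013717+0.004572=2.5011

0 0 source 3.3333
1 2 load 2.2222
2 4 source 2.5926
3 6 load 2.4691
4 8 source 2.5103
5 10 load 2.4966
6 12 source 2.5011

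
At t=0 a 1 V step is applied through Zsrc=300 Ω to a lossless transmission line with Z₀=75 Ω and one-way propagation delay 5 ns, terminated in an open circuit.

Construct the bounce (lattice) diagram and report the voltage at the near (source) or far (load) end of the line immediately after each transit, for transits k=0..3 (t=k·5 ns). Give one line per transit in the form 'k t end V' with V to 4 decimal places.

0 0 source 0.2000
1 5 load 0.4000
2 10 source 0.5200
3 15 load 0.6400

Γ_L=1.000000, Γ_S=0.600000; launch V₁=1·75/375=0.200000
k=0 src: V=0.2000
k=1 load: inc=0.200000, refl=0.200000·1.000000=0.2000; V=0.000000+0.200000+0.200000=0.4000
k=2 src: inc=0.200000, refl=0.200000·0.600000=0.1200; V=0.200000+0.200000+0.120000=0.5200
k=3 load: inc=0.120000, refl=0.120000·1.000000=0.1200; V=0.400000+0.120000+0.120000=0.6400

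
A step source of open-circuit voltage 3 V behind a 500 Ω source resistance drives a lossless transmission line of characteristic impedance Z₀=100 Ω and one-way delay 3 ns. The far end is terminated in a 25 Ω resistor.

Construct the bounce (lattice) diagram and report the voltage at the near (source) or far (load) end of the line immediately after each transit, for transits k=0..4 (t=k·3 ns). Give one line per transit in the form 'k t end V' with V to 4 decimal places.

Γ_L=-0.600000, Γ_S=0.666667; launch V₁=3·100/600=0.500000
k=0 src: V=0.5000
k=1 load: inc=0.500000, refl=0.500000·-0.600000=-0.3000; V=0.000000+0.500000+-0.300000=0.2000
k=2 src: inc=-0.300000, refl=-0.300000·0.666667=-0.2000; V=0.500000+-0.300000+-0.200000=0.0000
k=3 load: inc=-0.200000, refl=-0.200000·-0.600000=0.1200; V=0.200000+-0.200000+0.120000=0.1200
k=4 src: inc=0.120000, refl=0.120000·0.666667=0.0800; V=0.000000+0.120000+0.080000=0.2000

0 0 source 0.5000
1 3 load 0.2000
2 6 source 0.0000
3 9 load 0.1200
4 12 source 0.2000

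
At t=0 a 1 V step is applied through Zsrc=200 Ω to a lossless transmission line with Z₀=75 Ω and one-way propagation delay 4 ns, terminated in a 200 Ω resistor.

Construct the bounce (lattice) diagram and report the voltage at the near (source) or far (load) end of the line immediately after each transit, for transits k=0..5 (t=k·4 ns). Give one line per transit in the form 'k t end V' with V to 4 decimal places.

Γ_L=0.454545, Γ_S=0.454545; launch V₁=1·75/275=0.272727
k=0 src: V=0.2727
k=1 load: inc=0.272727, refl=0.272727·0.454545=0.1240; V=0.000000+0.272727+0.123967=0.3967
k=2 src: inc=0.123967, refl=0.123967·0.454545=0.0563; V=0.272727+0.123967+0.056349=0.4530
k=3 load: inc=0.056349, refl=0.056349·0.454545=0.0256; V=0.396694+0.056349+0.025613=0.4787
k=4 src: inc=0.025613, refl=0.025613·0.454545=0.0116; V=0.453043+0.025613+0.011642=0.4903
k=5 load: inc=0.011642, refl=0.011642·0.454545=0.0053; V=0.478656+0.011642+0.005292=0.4956

0 0 source 0.2727
1 4 load 0.3967
2 8 source 0.4530
3 12 load 0.4787
4 16 source 0.4903
5 20 load 0.4956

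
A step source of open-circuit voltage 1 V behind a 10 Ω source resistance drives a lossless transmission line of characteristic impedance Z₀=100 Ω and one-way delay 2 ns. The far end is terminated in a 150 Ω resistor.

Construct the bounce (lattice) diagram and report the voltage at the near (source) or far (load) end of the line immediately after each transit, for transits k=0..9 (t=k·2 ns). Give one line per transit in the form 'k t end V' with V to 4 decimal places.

Γ_L=0.200000, Γ_S=-0.818182; launch V₁=1·100/110=0.909091
k=0 src: V=0.9091
k=1 load: inc=0.909091, refl=0.909091·0.200000=0.1818; V=0.000000+0.909091+0.181818=1.0909
k=2 src: inc=0.181818, refl=0.181818·-0.818182=-0.1488; V=0.909091+0.181818+-0.148760=0.9421
k=3 load: inc=-0.148760, refl=-0.148760·0.200000=-0.0298; V=1.090909+-0.148760+-0.029752=0.9124
k=4 src: inc=-0.029752, refl=-0.029752·-0.818182=0.0243; V=0.942149+-0.029752+0.024343=0.9367
k=5 load: inc=0.024343, refl=0.024343·0.200000=0.0049; V=0.912397+0.024343+0.004869=0.9416
k=6 src: inc=0.004869, refl=0.004869·-0.818182=-0.0040; V=0.936739+0.004869+-0.003983=0.9376
k=7 load: inc=-0.003983, refl=-0.003983·0.200000=-0.0008; V=0.941608+-0.003983+-0.000797=0.9368
k=8 src: inc=-0.000797, refl=-0.000797·-0.818182=0.0007; V=0.937624+-0.000797+0.000652=0.9375
k=9 load: inc=0.000652, refl=0.000652·0.200000=0.0001; V=0.936828+0.000652+0.000130=0.9376

0 0 source 0.9091
1 2 load 1.0909
2 4 source 0.9421
3 6 load 0.9124
4 8 source 0.9367
5 10 load 0.9416
6 12 source 0.9376
7 14 load 0.9368
8 16 source 0.9375
9 18 load 0.9376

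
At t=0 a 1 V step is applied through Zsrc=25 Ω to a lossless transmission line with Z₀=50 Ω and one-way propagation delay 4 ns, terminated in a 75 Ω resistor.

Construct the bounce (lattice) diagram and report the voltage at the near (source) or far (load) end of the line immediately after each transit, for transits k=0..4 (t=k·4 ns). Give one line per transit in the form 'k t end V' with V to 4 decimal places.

Γ_L=0.200000, Γ_S=-0.333333; launch V₁=1·50/75=0.666667
k=0 src: V=0.6667
k=1 load: inc=0.666667, refl=0.666667·0.200000=0.1333; V=0.000000+0.666667+0.133333=0.8000
k=2 src: inc=0.133333, refl=0.133333·-0.333333=-0.0444; V=0.666667+0.133333+-0.044444=0.7556
k=3 load: inc=-0.044444, refl=-0.044444·0.200000=-0.0089; V=0.800000+-0.044444+-0.008889=0.7467
k=4 src: inc=-0.008889, refl=-0.008889·-0.333333=0.0030; V=0.755556+-0.008889+0.002963=0.7496

0 0 source 0.6667
1 4 load 0.8000
2 8 source 0.7556
3 12 load 0.7467
4 16 source 0.7496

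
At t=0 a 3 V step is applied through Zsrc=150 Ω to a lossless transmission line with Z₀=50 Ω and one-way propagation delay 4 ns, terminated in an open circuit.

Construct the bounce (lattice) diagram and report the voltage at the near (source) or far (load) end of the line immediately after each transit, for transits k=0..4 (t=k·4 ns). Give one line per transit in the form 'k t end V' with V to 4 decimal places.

0 0 source 0.7500
1 4 load 1.5000
2 8 source 1.8750
3 12 load 2.2500
4 16 source 2.4375

Γ_L=1.000000, Γ_S=0.500000; launch V₁=3·50/200=0.750000
k=0 src: V=0.7500
k=1 load: inc=0.750000, refl=0.750000·1.000000=0.7500; V=0.000000+0.750000+0.750000=1.5000
k=2 src: inc=0.750000, refl=0.750000·0.500000=0.3750; V=0.750000+0.750000+0.375000=1.8750
k=3 load: inc=0.375000, refl=0.375000·1.000000=0.3750; V=1.500000+0.375000+0.375000=2.2500
k=4 src: inc=0.375000, refl=0.375000·0.500000=0.1875; V=1.875000+0.375000+0.187500=2.4375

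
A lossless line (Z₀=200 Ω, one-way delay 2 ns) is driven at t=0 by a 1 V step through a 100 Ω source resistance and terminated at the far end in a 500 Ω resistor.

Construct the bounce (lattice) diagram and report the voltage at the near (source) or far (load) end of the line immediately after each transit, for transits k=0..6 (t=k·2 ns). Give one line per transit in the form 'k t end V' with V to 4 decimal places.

Γ_L=0.428571, Γ_S=-0.333333; launch V₁=1·200/300=0.666667
k=0 src: V=0.6667
k=1 load: inc=0.666667, refl=0.666667·0.428571=0.2857; V=0.000000+0.666667+0.285714=0.9524
k=2 src: inc=0.285714, refl=0.285714·-0.333333=-0.0952; V=0.666667+0.285714+-0.095238=0.8571
k=3 load: inc=-0.095238, refl=-0.095238·0.428571=-0.0408; V=0.952381+-0.095238+-0.040816=0.8163
k=4 src: inc=-0.040816, refl=-0.040816·-0.333333=0.0136; V=0.857143+-0.040816+0.013605=0.8299
k=5 load: inc=0.013605, refl=0.013605·0.428571=0.0058; V=0.816327+0.013605+0.005831=0.8358
k=6 src: inc=0.005831, refl=0.005831·-0.333333=-0.0019; V=0.829932+0.005831+-0.001944=0.8338

0 0 source 0.6667
1 2 load 0.9524
2 4 source 0.8571
3 6 load 0.8163
4 8 source 0.8299
5 10 load 0.8358
6 12 source 0.8338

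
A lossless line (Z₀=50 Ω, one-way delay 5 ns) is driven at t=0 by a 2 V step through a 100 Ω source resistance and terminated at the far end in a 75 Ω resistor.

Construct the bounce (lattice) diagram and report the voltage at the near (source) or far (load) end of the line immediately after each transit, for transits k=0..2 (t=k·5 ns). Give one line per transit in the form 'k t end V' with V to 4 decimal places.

Γ_L=0.200000, Γ_S=0.333333; launch V₁=2·50/150=0.666667
k=0 src: V=0.6667
k=1 load: inc=0.666667, refl=0.666667·0.200000=0.1333; V=0.000000+0.666667+0.133333=0.8000
k=2 src: inc=0.133333, refl=0.133333·0.333333=0.0444; V=0.666667+0.133333+0.044444=0.8444

0 0 source 0.6667
1 5 load 0.8000
2 10 source 0.8444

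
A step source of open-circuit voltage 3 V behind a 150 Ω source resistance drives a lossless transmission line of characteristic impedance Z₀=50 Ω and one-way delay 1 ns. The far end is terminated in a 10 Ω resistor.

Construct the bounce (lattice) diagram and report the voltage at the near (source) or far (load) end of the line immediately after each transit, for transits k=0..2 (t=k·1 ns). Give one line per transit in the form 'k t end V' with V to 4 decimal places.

0 0 source 0.7500
1 1 load 0.2500
2 2 source 0.0000

Γ_L=-0.666667, Γ_S=0.500000; launch V₁=3·50/200=0.750000
k=0 src: V=0.7500
k=1 load: inc=0.750000, refl=0.750000·-0.666667=-0.5000; V=0.000000+0.750000+-0.500000=0.2500
k=2 src: inc=-0.500000, refl=-0.500000·0.500000=-0.2500; V=0.750000+-0.500000+-0.250000=0.0000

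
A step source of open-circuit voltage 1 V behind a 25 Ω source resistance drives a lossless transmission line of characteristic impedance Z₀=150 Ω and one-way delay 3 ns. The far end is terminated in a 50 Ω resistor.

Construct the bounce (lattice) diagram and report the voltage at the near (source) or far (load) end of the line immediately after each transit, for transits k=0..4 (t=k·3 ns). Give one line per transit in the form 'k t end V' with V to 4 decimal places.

0 0 source 0.8571
1 3 load 0.4286
2 6 source 0.7347
3 9 load 0.5816
4 12 source 0.6910

Γ_L=-0.500000, Γ_S=-0.714286; launch V₁=1·150/175=0.857143
k=0 src: V=0.8571
k=1 load: inc=0.857143, refl=0.857143·-0.500000=-0.4286; V=0.000000+0.857143+-0.428571=0.4286
k=2 src: inc=-0.428571, refl=-0.428571·-0.714286=0.3061; V=0.857143+-0.428571+0.306122=0.7347
k=3 load: inc=0.306122, refl=0.306122·-0.500000=-0.1531; V=0.428571+0.306122+-0.153061=0.5816
k=4 src: inc=-0.153061, refl=-0.153061·-0.714286=0.1093; V=0.734694+-0.153061+0.109329=0.6910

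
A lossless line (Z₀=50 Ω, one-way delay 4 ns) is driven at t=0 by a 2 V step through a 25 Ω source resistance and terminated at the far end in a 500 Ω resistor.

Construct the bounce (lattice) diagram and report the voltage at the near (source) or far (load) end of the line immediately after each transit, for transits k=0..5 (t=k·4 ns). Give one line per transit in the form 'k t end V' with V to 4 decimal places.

Γ_L=0.818182, Γ_S=-0.333333; launch V₁=2·50/75=1.333333
k=0 src: V=1.3333
k=1 load: inc=1.333333, refl=1.333333·0.818182=1.0909; V=0.000000+1.333333+1.090909=2.4242
k=2 src: inc=1.090909, refl=1.090909·-0.333333=-0.3636; V=1.333333+1.090909+-0.363636=2.0606
k=3 load: inc=-0.363636, refl=-0.363636·0.818182=-0.2975; V=2.424242+-0.363636+-0.297521=1.7631
k=4 src: inc=-0.297521, refl=-0.297521·-0.333333=0.0992; V=2.060606+-0.297521+0.099174=1.8623
k=5 load: inc=0.099174, refl=0.099174·0.818182=0.0811; V=1.763085+0.099174+0.081142=1.9434

0 0 source 1.3333
1 4 load 2.4242
2 8 source 2.0606
3 12 load 1.7631
4 16 source 1.8623
5 20 load 1.9434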